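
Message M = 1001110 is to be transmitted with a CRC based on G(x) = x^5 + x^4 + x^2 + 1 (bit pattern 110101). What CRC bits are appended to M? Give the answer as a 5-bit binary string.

01100

Append 5 zeros: 100111000000. Divide by 110101 (XOR where the leading bit is 1):
  pos 0: 100111 XOR 110101 = 010010
  pos 1: 100100 XOR 110101 = 010001
  pos 2: 100010 XOR 110101 = 010111
  pos 3: 101110 XOR 110101 = 011011
  pos 4: 110110 XOR 110101 = 000011
Remainder (last 5 bits) = 01100. This is the CRC / FCS.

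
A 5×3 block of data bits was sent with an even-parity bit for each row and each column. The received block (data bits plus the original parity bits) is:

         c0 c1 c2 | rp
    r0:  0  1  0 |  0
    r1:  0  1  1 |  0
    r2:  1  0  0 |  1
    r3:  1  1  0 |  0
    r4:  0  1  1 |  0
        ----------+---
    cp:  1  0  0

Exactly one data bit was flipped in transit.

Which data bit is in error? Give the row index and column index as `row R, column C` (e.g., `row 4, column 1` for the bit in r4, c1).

Recompute each row's even parity and compare to rp:
  r0: data parity 1, sent rp 0 → mismatch
  r1: data parity 0, sent rp 0 → ok
  r2: data parity 1, sent rp 1 → ok
  r3: data parity 0, sent rp 0 → ok
  r4: data parity 0, sent rp 0 → ok
Recompute each column's even parity and compare to cp:
  c0: data parity 0, sent cp 1 → mismatch
  c1: data parity 0, sent cp 0 → ok
  c2: data parity 0, sent cp 0 → ok
Exactly one row (r0) and one column (c0) fail → the flipped bit is at their intersection.

row 0, column 0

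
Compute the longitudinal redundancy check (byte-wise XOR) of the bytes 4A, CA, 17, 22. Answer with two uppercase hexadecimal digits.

B5

XOR the bytes together:
  start with 0x4A
  0x4A ⊕ 0xCA = 0x80
  0x80 ⊕ 0x17 = 0x97
  0x97 ⊕ 0x22 = 0xB5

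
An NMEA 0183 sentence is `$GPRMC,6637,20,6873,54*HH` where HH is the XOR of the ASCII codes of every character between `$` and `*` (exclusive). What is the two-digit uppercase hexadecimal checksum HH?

XOR the ASCII codes of the payload characters:
  'G' = 0x47 → acc = 0x47
  'P' = 0x50 → acc = 0x17
  'R' = 0x52 → acc = 0x45
  'M' = 0x4D → acc = 0x08
  'C' = 0x43 → acc = 0x4B
  ',' = 0x2C → acc = 0x67
  '6' = 0x36 → acc = 0x51
  '6' = 0x36 → acc = 0x67
  '3' = 0x33 → acc = 0x54
  '7' = 0x37 → acc = 0x63
  ',' = 0x2C → acc = 0x4F
  '2' = 0x32 → acc = 0x7D
  '0' = 0x30 → acc = 0x4D
  ',' = 0x2C → acc = 0x61
  '6' = 0x36 → acc = 0x57
  '8' = 0x38 → acc = 0x6F
  '7' = 0x37 → acc = 0x58
  '3' = 0x33 → acc = 0x6B
  ',' = 0x2C → acc = 0x47
  '5' = 0x35 → acc = 0x72
  '4' = 0x34 → acc = 0x46
Checksum = 0x46.

46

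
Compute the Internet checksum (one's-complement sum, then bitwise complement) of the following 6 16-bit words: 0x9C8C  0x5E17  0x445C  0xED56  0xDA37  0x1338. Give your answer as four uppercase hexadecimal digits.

One's-complement addition (fold any carry out of bit 15 back into bit 0):
  0x9C8C + 0x5E17 = 0x0FAA3
  0xFAA3 + 0x445C = 0x13EFF → wrap carry → 0x3F00
  0x3F00 + 0xED56 = 0x12C56 → wrap carry → 0x2C57
  0x2C57 + 0xDA37 = 0x1068E → wrap carry → 0x068F
  0x068F + 0x1338 = 0x019C7
One's-complement sum = 0x19C7.
Checksum = ~0x19C7 & 0xFFFF = 0xE638.

E638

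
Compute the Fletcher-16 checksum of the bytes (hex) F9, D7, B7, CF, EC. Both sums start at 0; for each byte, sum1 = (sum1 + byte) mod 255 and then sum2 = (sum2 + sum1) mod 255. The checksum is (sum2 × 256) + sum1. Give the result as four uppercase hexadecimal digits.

F446

Running sums (mod 255):
  after byte 0 (F9): sum1=249, sum2=249
  after byte 1 (D7): sum1=209, sum2=203
  after byte 2 (B7): sum1=137, sum2=85
  after byte 3 (CF): sum1=89, sum2=174
  after byte 4 (EC): sum1=70, sum2=244
Checksum = sum2·256 + sum1 = 244·256 + 70 = 62534 = 0xF446.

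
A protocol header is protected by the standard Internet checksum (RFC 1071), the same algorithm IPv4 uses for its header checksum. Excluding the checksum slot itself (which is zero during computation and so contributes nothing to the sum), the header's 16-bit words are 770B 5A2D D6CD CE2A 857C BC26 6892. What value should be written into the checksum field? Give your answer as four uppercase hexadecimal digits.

One's-complement addition (fold any carry out of bit 15 back into bit 0):
  0x770B + 0x5A2D = 0x0D138
  0xD138 + 0xD6CD = 0x1A805 → wrap carry → 0xA806
  0xA806 + 0xCE2A = 0x17630 → wrap carry → 0x7631
  0x7631 + 0x857C = 0x0FBAD
  0xFBAD + 0xBC26 = 0x1B7D3 → wrap carry → 0xB7D4
  0xB7D4 + 0x6892 = 0x12066 → wrap carry → 0x2067
One's-complement sum = 0x2067.
Checksum = ~0x2067 & 0xFFFF = 0xDF98.

DF98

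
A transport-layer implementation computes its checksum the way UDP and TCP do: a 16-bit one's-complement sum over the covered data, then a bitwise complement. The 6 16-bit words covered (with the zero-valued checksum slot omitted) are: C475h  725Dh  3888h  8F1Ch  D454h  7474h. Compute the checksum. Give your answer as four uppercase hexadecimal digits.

B8BE

One's-complement addition (fold any carry out of bit 15 back into bit 0):
  0xC475 + 0x725D = 0x136D2 → wrap carry → 0x36D3
  0x36D3 + 0x3888 = 0x06F5B
  0x6F5B + 0x8F1C = 0x0FE77
  0xFE77 + 0xD454 = 0x1D2CB → wrap carry → 0xD2CC
  0xD2CC + 0x7474 = 0x14740 → wrap carry → 0x4741
One's-complement sum = 0x4741.
Checksum = ~0x4741 & 0xFFFF = 0xB8BE.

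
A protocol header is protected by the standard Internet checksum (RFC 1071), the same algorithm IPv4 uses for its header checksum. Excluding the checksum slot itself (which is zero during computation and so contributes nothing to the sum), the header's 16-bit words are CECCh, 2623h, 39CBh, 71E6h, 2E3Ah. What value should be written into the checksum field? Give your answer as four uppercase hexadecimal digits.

One's-complement addition (fold any carry out of bit 15 back into bit 0):
  0xCECC + 0x2623 = 0x0F4EF
  0xF4EF + 0x39CB = 0x12EBA → wrap carry → 0x2EBB
  0x2EBB + 0x71E6 = 0x0A0A1
  0xA0A1 + 0x2E3A = 0x0CEDB
One's-complement sum = 0xCEDB.
Checksum = ~0xCEDB & 0xFFFF = 0x3124.

3124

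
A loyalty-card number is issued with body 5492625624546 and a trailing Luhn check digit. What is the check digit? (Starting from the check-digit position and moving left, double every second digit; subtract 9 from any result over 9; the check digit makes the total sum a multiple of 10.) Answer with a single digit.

Partial digits right→left: 6 4 5 4 2 6 5 2 6 2 9 4 5
Double every second digit counting from the check-digit position (so the 1st, 3rd, 5th, ... of the partial from the right).
  doubled (with −9 where >9): 3 1 4 1 3 9 1 → sum 22
  kept as-is: 4 4 6 2 2 4 → sum 22
Total = 22 + 22 = 44.
Check digit = (10 − (44 mod 10)) mod 10 = 6.

6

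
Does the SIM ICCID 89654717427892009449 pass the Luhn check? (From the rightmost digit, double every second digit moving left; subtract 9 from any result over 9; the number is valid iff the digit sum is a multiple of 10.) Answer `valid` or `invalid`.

invalid

From the right, keep odd positions and double even positions (subtract 9 from any doubled value over 9):
  doubled (positions 2,4,...): 8 9 0 9 5 8 2 8 3 7 → sum 59
  kept (positions 1,3,...): 9 4 0 2 8 2 7 7 5 9 → sum 53
Total = 112.
112 mod 10 = 2, so the number is invalid.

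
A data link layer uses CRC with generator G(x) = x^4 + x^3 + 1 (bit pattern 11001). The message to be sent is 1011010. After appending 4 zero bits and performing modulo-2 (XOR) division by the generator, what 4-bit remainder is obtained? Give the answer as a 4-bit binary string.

1000

Append 4 zeros: 10110100000. Divide by 11001 (XOR where the leading bit is 1):
  pos 0: 10110 XOR 11001 = 01111
  pos 1: 11111 XOR 11001 = 00110
  pos 3: 11000 XOR 11001 = 00001
Remainder (last 4 bits) = 1000. This is the CRC / FCS.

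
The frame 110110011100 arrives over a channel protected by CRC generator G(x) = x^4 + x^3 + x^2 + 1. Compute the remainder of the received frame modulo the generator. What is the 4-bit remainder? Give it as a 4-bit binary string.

0111

Modulo-2 division of 110110011100 by 11101:
  pos 0: 11011 XOR 11101 = 00110
  pos 2: 11000 XOR 11101 = 00101
  pos 4: 10111 XOR 11101 = 01010
  pos 5: 10101 XOR 11101 = 01000
  pos 6: 10000 XOR 11101 = 01101
  pos 7: 11010 XOR 11101 = 00111
Remainder = 0111 (nonzero — an error is detected).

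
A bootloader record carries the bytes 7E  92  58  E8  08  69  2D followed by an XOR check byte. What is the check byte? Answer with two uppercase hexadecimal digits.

10

XOR the bytes together:
  start with 0x7E
  0x7E ⊕ 0x92 = 0xEC
  0xEC ⊕ 0x58 = 0xB4
  0xB4 ⊕ 0xE8 = 0x5C
  0x5C ⊕ 0x08 = 0x54
  0x54 ⊕ 0x69 = 0x3D
  0x3D ⊕ 0x2D = 0x10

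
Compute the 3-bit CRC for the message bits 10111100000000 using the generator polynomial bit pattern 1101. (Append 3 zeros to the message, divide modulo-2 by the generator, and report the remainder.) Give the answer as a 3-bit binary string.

Append 3 zeros: 10111100000000000. Divide by 1101 (XOR where the leading bit is 1):
  pos 0: 1011 XOR 1101 = 0110
  pos 1: 1101 XOR 1101 = 0000
  pos 5: 1000 XOR 1101 = 0101
  pos 6: 1010 XOR 1101 = 0111
  pos 7: 1110 XOR 1101 = 0011
  pos 9: 1100 XOR 1101 = 0001
  pos 12: 1000 XOR 1101 = 0101
  pos 13: 1010 XOR 1101 = 0111
Remainder (last 3 bits) = 111. This is the CRC / FCS.

111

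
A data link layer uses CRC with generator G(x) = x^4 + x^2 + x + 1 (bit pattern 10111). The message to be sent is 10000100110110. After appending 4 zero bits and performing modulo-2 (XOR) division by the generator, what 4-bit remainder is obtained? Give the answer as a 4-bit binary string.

Append 4 zeros: 100001001101100000. Divide by 10111 (XOR where the leading bit is 1):
  pos 0: 10000 XOR 10111 = 00111
  pos 2: 11110 XOR 10111 = 01001
  pos 3: 10010 XOR 10111 = 00101
  pos 5: 10111 XOR 10111 = 00000
  pos 11: 11000 XOR 10111 = 01111
  pos 12: 11110 XOR 10111 = 01001
  pos 13: 10010 XOR 10111 = 00101
Remainder (last 4 bits) = 0101. This is the CRC / FCS.

0101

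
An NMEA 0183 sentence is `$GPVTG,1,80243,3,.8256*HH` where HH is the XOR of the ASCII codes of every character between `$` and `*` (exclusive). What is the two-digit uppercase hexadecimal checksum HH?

XOR the ASCII codes of the payload characters:
  'G' = 0x47 → acc = 0x47
  'P' = 0x50 → acc = 0x17
  'V' = 0x56 → acc = 0x41
  'T' = 0x54 → acc = 0x15
  'G' = 0x47 → acc = 0x52
  ',' = 0x2C → acc = 0x7E
  '1' = 0x31 → acc = 0x4F
  ',' = 0x2C → acc = 0x63
  '8' = 0x38 → acc = 0x5B
  '0' = 0x30 → acc = 0x6B
  '2' = 0x32 → acc = 0x59
  '4' = 0x34 → acc = 0x6D
  '3' = 0x33 → acc = 0x5E
  ',' = 0x2C → acc = 0x72
  '3' = 0x33 → acc = 0x41
  ',' = 0x2C → acc = 0x6D
  '.' = 0x2E → acc = 0x43
  '8' = 0x38 → acc = 0x7B
  '2' = 0x32 → acc = 0x49
  '5' = 0x35 → acc = 0x7C
  '6' = 0x36 → acc = 0x4A
Checksum = 0x4A.

4A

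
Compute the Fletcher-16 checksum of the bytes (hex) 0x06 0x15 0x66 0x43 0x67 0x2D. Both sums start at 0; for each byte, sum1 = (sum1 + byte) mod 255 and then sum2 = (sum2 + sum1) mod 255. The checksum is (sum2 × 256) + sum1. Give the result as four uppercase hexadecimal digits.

Running sums (mod 255):
  after byte 0 (0x06): sum1=6, sum2=6
  after byte 1 (0x15): sum1=27, sum2=33
  after byte 2 (0x66): sum1=129, sum2=162
  after byte 3 (0x43): sum1=196, sum2=103
  after byte 4 (0x67): sum1=44, sum2=147
  after byte 5 (0x2D): sum1=89, sum2=236
Checksum = sum2·256 + sum1 = 236·256 + 89 = 60505 = 0xEC59.

EC59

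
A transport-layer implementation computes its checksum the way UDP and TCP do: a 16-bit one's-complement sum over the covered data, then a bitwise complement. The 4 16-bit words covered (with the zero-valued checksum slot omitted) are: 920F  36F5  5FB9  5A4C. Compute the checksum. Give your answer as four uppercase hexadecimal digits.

One's-complement addition (fold any carry out of bit 15 back into bit 0):
  0x920F + 0x36F5 = 0x0C904
  0xC904 + 0x5FB9 = 0x128BD → wrap carry → 0x28BE
  0x28BE + 0x5A4C = 0x0830A
One's-complement sum = 0x830A.
Checksum = ~0x830A & 0xFFFF = 0x7CF5.

7CF5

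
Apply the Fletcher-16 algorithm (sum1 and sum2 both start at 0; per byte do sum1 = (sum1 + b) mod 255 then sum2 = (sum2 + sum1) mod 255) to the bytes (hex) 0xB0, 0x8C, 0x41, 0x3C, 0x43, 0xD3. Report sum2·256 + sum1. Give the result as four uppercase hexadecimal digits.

Running sums (mod 255):
  after byte 0 (0xB0): sum1=176, sum2=176
  after byte 1 (0x8C): sum1=61, sum2=237
  after byte 2 (0x41): sum1=126, sum2=108
  after byte 3 (0x3C): sum1=186, sum2=39
  after byte 4 (0x43): sum1=253, sum2=37
  after byte 5 (0xD3): sum1=209, sum2=246
Checksum = sum2·256 + sum1 = 246·256 + 209 = 63185 = 0xF6D1.

F6D1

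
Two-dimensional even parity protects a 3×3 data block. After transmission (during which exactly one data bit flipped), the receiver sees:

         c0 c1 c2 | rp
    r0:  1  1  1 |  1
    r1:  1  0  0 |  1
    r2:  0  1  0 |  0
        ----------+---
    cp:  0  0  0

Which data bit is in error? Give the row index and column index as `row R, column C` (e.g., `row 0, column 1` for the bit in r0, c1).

row 2, column 2

Recompute each row's even parity and compare to rp:
  r0: data parity 1, sent rp 1 → ok
  r1: data parity 1, sent rp 1 → ok
  r2: data parity 1, sent rp 0 → mismatch
Recompute each column's even parity and compare to cp:
  c0: data parity 0, sent cp 0 → ok
  c1: data parity 0, sent cp 0 → ok
  c2: data parity 1, sent cp 0 → mismatch
Exactly one row (r2) and one column (c2) fail → the flipped bit is at their intersection.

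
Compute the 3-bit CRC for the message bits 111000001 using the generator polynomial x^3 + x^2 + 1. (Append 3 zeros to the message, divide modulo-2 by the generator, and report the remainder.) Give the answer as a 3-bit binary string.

Append 3 zeros: 111000001000. Divide by 1101 (XOR where the leading bit is 1):
  pos 0: 1110 XOR 1101 = 0011
  pos 2: 1100 XOR 1101 = 0001
  pos 5: 1001 XOR 1101 = 0100
  pos 6: 1000 XOR 1101 = 0101
  pos 7: 1010 XOR 1101 = 0111
  pos 8: 1110 XOR 1101 = 0011
Remainder (last 3 bits) = 011. This is the CRC / FCS.

011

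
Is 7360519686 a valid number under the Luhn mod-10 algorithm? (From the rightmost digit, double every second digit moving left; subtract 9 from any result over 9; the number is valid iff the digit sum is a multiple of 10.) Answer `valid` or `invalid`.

From the right, keep odd positions and double even positions (subtract 9 from any doubled value over 9):
  doubled (positions 2,4,...): 7 9 1 3 5 → sum 25
  kept (positions 1,3,...): 6 6 1 0 3 → sum 16
Total = 41.
41 mod 10 = 1, so the number is invalid.

invalid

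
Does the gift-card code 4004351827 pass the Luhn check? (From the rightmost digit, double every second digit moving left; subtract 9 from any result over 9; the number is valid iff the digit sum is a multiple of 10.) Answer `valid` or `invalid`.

From the right, keep odd positions and double even positions (subtract 9 from any doubled value over 9):
  doubled (positions 2,4,...): 4 2 6 0 8 → sum 20
  kept (positions 1,3,...): 7 8 5 4 0 → sum 24
Total = 44.
44 mod 10 = 4, so the number is invalid.

invalid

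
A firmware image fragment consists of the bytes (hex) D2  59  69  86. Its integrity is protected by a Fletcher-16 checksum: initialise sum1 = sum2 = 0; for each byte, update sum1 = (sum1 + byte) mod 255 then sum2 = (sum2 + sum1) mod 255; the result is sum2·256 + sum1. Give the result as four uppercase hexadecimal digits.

B01C

Running sums (mod 255):
  after byte 0 (D2): sum1=210, sum2=210
  after byte 1 (59): sum1=44, sum2=254
  after byte 2 (69): sum1=149, sum2=148
  after byte 3 (86): sum1=28, sum2=176
Checksum = sum2·256 + sum1 = 176·256 + 28 = 45084 = 0xB01C.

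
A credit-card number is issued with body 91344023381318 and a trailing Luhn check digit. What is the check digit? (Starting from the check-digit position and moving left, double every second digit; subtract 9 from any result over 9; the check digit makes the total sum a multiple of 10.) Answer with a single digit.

1

Partial digits right→left: 8 1 3 1 8 3 3 2 0 4 4 3 1 9
Double every second digit counting from the check-digit position (so the 1st, 3rd, 5th, ... of the partial from the right).
  doubled (with −9 where >9): 7 6 7 6 0 8 2 → sum 36
  kept as-is: 1 1 3 2 4 3 9 → sum 23
Total = 36 + 23 = 59.
Check digit = (10 − (59 mod 10)) mod 10 = 1.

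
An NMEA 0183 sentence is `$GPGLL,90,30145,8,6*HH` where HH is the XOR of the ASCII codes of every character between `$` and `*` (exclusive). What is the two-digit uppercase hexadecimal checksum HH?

64

XOR the ASCII codes of the payload characters:
  'G' = 0x47 → acc = 0x47
  'P' = 0x50 → acc = 0x17
  'G' = 0x47 → acc = 0x50
  'L' = 0x4C → acc = 0x1C
  'L' = 0x4C → acc = 0x50
  ',' = 0x2C → acc = 0x7C
  '9' = 0x39 → acc = 0x45
  '0' = 0x30 → acc = 0x75
  ',' = 0x2C → acc = 0x59
  '3' = 0x33 → acc = 0x6A
  '0' = 0x30 → acc = 0x5A
  '1' = 0x31 → acc = 0x6B
  '4' = 0x34 → acc = 0x5F
  '5' = 0x35 → acc = 0x6A
  ',' = 0x2C → acc = 0x46
  '8' = 0x38 → acc = 0x7E
  ',' = 0x2C → acc = 0x52
  '6' = 0x36 → acc = 0x64
Checksum = 0x64.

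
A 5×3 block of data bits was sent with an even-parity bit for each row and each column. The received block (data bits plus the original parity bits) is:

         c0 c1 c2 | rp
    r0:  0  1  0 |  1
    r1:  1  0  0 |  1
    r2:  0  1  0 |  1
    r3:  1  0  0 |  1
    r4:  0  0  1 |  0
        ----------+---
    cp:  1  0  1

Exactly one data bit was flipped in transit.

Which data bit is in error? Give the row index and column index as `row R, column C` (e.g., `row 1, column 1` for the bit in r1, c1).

Recompute each row's even parity and compare to rp:
  r0: data parity 1, sent rp 1 → ok
  r1: data parity 1, sent rp 1 → ok
  r2: data parity 1, sent rp 1 → ok
  r3: data parity 1, sent rp 1 → ok
  r4: data parity 1, sent rp 0 → mismatch
Recompute each column's even parity and compare to cp:
  c0: data parity 0, sent cp 1 → mismatch
  c1: data parity 0, sent cp 0 → ok
  c2: data parity 1, sent cp 1 → ok
Exactly one row (r4) and one column (c0) fail → the flipped bit is at their intersection.

row 4, column 0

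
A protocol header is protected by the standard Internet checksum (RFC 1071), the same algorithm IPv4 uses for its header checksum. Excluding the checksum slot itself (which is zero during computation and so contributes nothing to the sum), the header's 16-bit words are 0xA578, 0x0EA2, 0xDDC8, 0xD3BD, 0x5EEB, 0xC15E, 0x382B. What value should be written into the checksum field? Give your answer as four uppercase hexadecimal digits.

41E9

One's-complement addition (fold any carry out of bit 15 back into bit 0):
  0xA578 + 0x0EA2 = 0x0B41A
  0xB41A + 0xDDC8 = 0x191E2 → wrap carry → 0x91E3
  0x91E3 + 0xD3BD = 0x165A0 → wrap carry → 0x65A1
  0x65A1 + 0x5EEB = 0x0C48C
  0xC48C + 0xC15E = 0x185EA → wrap carry → 0x85EB
  0x85EB + 0x382B = 0x0BE16
One's-complement sum = 0xBE16.
Checksum = ~0xBE16 & 0xFFFF = 0x41E9.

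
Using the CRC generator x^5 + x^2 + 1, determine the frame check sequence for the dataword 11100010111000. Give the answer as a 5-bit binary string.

Append 5 zeros: 1110001011100000000. Divide by 100101 (XOR where the leading bit is 1):
  pos 0: 111000 XOR 100101 = 011101
  pos 1: 111011 XOR 100101 = 011110
  pos 2: 111100 XOR 100101 = 011001
  pos 3: 110011 XOR 100101 = 010110
  pos 4: 101101 XOR 100101 = 001000
  pos 6: 100010 XOR 100101 = 000111
  pos 9: 111000 XOR 100101 = 011101
  pos 10: 111010 XOR 100101 = 011111
  pos 11: 111110 XOR 100101 = 011011
  pos 12: 110110 XOR 100101 = 010011
  pos 13: 100110 XOR 100101 = 000011
Remainder (last 5 bits) = 00011. This is the CRC / FCS.

00011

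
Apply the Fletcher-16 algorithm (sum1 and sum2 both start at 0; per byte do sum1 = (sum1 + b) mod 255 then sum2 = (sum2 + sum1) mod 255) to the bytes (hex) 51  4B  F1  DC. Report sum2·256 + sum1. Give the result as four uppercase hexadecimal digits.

Running sums (mod 255):
  after byte 0 (51): sum1=81, sum2=81
  after byte 1 (4B): sum1=156, sum2=237
  after byte 2 (F1): sum1=142, sum2=124
  after byte 3 (DC): sum1=107, sum2=231
Checksum = sum2·256 + sum1 = 231·256 + 107 = 59243 = 0xE76B.

E76B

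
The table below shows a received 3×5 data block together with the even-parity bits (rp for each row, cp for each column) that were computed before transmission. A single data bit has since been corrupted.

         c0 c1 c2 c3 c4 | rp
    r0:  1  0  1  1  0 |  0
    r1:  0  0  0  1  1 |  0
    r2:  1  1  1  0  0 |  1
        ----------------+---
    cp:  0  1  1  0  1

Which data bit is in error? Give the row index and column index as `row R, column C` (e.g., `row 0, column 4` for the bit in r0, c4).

row 0, column 2

Recompute each row's even parity and compare to rp:
  r0: data parity 1, sent rp 0 → mismatch
  r1: data parity 0, sent rp 0 → ok
  r2: data parity 1, sent rp 1 → ok
Recompute each column's even parity and compare to cp:
  c0: data parity 0, sent cp 0 → ok
  c1: data parity 1, sent cp 1 → ok
  c2: data parity 0, sent cp 1 → mismatch
  c3: data parity 0, sent cp 0 → ok
  c4: data parity 1, sent cp 1 → ok
Exactly one row (r0) and one column (c2) fail → the flipped bit is at their intersection.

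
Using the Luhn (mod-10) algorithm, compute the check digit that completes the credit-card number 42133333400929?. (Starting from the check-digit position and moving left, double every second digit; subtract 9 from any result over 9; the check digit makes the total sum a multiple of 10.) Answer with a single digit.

Partial digits right→left: 9 2 9 0 0 4 3 3 3 3 3 1 2 4
Double every second digit counting from the check-digit position (so the 1st, 3rd, 5th, ... of the partial from the right).
  doubled (with −9 where >9): 9 9 0 6 6 6 4 → sum 40
  kept as-is: 2 0 4 3 3 1 4 → sum 17
Total = 40 + 17 = 57.
Check digit = (10 − (57 mod 10)) mod 10 = 3.

3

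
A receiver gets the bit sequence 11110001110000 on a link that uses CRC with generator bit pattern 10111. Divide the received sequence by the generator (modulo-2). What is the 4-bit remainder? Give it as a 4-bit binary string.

1000

Modulo-2 division of 11110001110000 by 10111:
  pos 0: 11110 XOR 10111 = 01001
  pos 1: 10010 XOR 10111 = 00101
  pos 3: 10101 XOR 10111 = 00010
  pos 6: 10110 XOR 10111 = 00001
Remainder = 1000 (nonzero — an error is detected).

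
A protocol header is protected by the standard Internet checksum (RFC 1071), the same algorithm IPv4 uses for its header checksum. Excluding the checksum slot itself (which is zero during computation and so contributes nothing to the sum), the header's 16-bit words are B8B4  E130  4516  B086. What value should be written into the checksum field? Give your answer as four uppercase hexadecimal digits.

707D

One's-complement addition (fold any carry out of bit 15 back into bit 0):
  0xB8B4 + 0xE130 = 0x199E4 → wrap carry → 0x99E5
  0x99E5 + 0x4516 = 0x0DEFB
  0xDEFB + 0xB086 = 0x18F81 → wrap carry → 0x8F82
One's-complement sum = 0x8F82.
Checksum = ~0x8F82 & 0xFFFF = 0x707D.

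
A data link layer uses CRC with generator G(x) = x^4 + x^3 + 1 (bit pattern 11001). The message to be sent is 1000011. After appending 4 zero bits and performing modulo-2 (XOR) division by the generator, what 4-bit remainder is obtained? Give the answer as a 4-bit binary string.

Append 4 zeros: 10000110000. Divide by 11001 (XOR where the leading bit is 1):
  pos 0: 10000 XOR 11001 = 01001
  pos 1: 10011 XOR 11001 = 01010
  pos 2: 10101 XOR 11001 = 01100
  pos 3: 11000 XOR 11001 = 00001
Remainder (last 4 bits) = 1000. This is the CRC / FCS.

1000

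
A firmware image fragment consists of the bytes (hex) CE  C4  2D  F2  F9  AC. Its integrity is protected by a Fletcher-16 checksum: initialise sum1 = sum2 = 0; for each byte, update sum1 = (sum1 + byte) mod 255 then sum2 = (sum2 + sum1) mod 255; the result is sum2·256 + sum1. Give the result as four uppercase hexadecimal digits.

Running sums (mod 255):
  after byte 0 (CE): sum1=206, sum2=206
  after byte 1 (C4): sum1=147, sum2=98
  after byte 2 (2D): sum1=192, sum2=35
  after byte 3 (F2): sum1=179, sum2=214
  after byte 4 (F9): sum1=173, sum2=132
  after byte 5 (AC): sum1=90, sum2=222
Checksum = sum2·256 + sum1 = 222·256 + 90 = 56922 = 0xDE5A.

DE5A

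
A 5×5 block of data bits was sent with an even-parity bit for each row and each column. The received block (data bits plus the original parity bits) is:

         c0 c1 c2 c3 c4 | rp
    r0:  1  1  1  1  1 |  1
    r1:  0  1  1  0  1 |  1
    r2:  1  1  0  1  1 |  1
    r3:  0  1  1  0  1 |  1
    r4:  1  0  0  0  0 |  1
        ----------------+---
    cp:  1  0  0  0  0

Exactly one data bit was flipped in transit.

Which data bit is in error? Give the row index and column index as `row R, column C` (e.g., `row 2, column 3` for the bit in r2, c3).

Recompute each row's even parity and compare to rp:
  r0: data parity 1, sent rp 1 → ok
  r1: data parity 1, sent rp 1 → ok
  r2: data parity 0, sent rp 1 → mismatch
  r3: data parity 1, sent rp 1 → ok
  r4: data parity 1, sent rp 1 → ok
Recompute each column's even parity and compare to cp:
  c0: data parity 1, sent cp 1 → ok
  c1: data parity 0, sent cp 0 → ok
  c2: data parity 1, sent cp 0 → mismatch
  c3: data parity 0, sent cp 0 → ok
  c4: data parity 0, sent cp 0 → ok
Exactly one row (r2) and one column (c2) fail → the flipped bit is at their intersection.

row 2, column 2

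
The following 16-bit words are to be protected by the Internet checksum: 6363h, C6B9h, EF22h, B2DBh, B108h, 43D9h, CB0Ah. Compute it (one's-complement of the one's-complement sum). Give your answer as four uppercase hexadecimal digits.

One's-complement addition (fold any carry out of bit 15 back into bit 0):
  0x6363 + 0xC6B9 = 0x12A1C → wrap carry → 0x2A1D
  0x2A1D + 0xEF22 = 0x1193F → wrap carry → 0x1940
  0x1940 + 0xB2DB = 0x0CC1B
  0xCC1B + 0xB108 = 0x17D23 → wrap carry → 0x7D24
  0x7D24 + 0x43D9 = 0x0C0FD
  0xC0FD + 0xCB0A = 0x18C07 → wrap carry → 0x8C08
One's-complement sum = 0x8C08.
Checksum = ~0x8C08 & 0xFFFF = 0x73F7.

73F7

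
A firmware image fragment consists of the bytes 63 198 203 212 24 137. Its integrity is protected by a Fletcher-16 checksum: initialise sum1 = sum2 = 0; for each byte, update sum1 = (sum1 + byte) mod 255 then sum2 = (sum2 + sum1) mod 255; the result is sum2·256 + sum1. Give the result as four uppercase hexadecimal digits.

Running sums (mod 255):
  after byte 0 (63): sum1=63, sum2=63
  after byte 1 (198): sum1=6, sum2=69
  after byte 2 (203): sum1=209, sum2=23
  after byte 3 (212): sum1=166, sum2=189
  after byte 4 (24): sum1=190, sum2=124
  after byte 5 (137): sum1=72, sum2=196
Checksum = sum2·256 + sum1 = 196·256 + 72 = 50248 = 0xC448.

C448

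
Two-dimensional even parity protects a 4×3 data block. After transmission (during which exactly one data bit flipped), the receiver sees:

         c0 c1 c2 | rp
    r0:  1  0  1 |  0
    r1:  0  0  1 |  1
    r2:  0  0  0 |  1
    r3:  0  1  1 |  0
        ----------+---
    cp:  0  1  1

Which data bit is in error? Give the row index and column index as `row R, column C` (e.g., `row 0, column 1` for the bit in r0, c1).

Recompute each row's even parity and compare to rp:
  r0: data parity 0, sent rp 0 → ok
  r1: data parity 1, sent rp 1 → ok
  r2: data parity 0, sent rp 1 → mismatch
  r3: data parity 0, sent rp 0 → ok
Recompute each column's even parity and compare to cp:
  c0: data parity 1, sent cp 0 → mismatch
  c1: data parity 1, sent cp 1 → ok
  c2: data parity 1, sent cp 1 → ok
Exactly one row (r2) and one column (c0) fail → the flipped bit is at their intersection.

row 2, column 0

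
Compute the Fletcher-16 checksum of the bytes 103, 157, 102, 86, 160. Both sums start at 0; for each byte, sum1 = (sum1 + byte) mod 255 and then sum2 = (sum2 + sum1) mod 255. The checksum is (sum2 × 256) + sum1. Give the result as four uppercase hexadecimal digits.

FB62

Running sums (mod 255):
  after byte 0 (103): sum1=103, sum2=103
  after byte 1 (157): sum1=5, sum2=108
  after byte 2 (102): sum1=107, sum2=215
  after byte 3 (86): sum1=193, sum2=153
  after byte 4 (160): sum1=98, sum2=251
Checksum = sum2·256 + sum1 = 251·256 + 98 = 64354 = 0xFB62.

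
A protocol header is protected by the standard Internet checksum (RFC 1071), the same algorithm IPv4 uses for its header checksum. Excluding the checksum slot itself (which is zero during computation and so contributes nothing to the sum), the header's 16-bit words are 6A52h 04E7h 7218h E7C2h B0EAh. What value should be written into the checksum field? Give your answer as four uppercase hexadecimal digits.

8600

One's-complement addition (fold any carry out of bit 15 back into bit 0):
  0x6A52 + 0x04E7 = 0x06F39
  0x6F39 + 0x7218 = 0x0E151
  0xE151 + 0xE7C2 = 0x1C913 → wrap carry → 0xC914
  0xC914 + 0xB0EA = 0x179FE → wrap carry → 0x79FF
One's-complement sum = 0x79FF.
Checksum = ~0x79FF & 0xFFFF = 0x8600.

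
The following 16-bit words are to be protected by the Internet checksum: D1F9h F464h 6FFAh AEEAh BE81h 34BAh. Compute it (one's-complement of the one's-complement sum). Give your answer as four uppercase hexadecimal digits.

One's-complement addition (fold any carry out of bit 15 back into bit 0):
  0xD1F9 + 0xF464 = 0x1C65D → wrap carry → 0xC65E
  0xC65E + 0x6FFA = 0x13658 → wrap carry → 0x3659
  0x3659 + 0xAEEA = 0x0E543
  0xE543 + 0xBE81 = 0x1A3C4 → wrap carry → 0xA3C5
  0xA3C5 + 0x34BA = 0x0D87F
One's-complement sum = 0xD87F.
Checksum = ~0xD87F & 0xFFFF = 0x2780.

2780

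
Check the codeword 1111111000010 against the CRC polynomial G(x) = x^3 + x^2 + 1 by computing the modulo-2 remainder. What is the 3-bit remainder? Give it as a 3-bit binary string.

010

Modulo-2 division of 1111111000010 by 1101:
  pos 0: 1111 XOR 1101 = 0010
  pos 2: 1011 XOR 1101 = 0110
  pos 3: 1101 XOR 1101 = 0000
Remainder = 010 (nonzero — an error is detected).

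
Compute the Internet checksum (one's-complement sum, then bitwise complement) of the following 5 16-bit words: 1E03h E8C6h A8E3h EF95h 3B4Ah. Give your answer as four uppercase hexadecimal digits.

2572

One's-complement addition (fold any carry out of bit 15 back into bit 0):
  0x1E03 + 0xE8C6 = 0x106C9 → wrap carry → 0x06CA
  0x06CA + 0xA8E3 = 0x0AFAD
  0xAFAD + 0xEF95 = 0x19F42 → wrap carry → 0x9F43
  0x9F43 + 0x3B4A = 0x0DA8D
One's-complement sum = 0xDA8D.
Checksum = ~0xDA8D & 0xFFFF = 0x2572.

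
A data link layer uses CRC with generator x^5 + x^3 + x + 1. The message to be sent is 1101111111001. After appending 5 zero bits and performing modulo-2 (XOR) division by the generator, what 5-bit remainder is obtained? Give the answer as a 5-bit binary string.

10001

Append 5 zeros: 110111111100100000. Divide by 101011 (XOR where the leading bit is 1):
  pos 0: 110111 XOR 101011 = 011100
  pos 1: 111001 XOR 101011 = 010010
  pos 2: 100101 XOR 101011 = 001110
  pos 4: 111011 XOR 101011 = 010000
  pos 5: 100000 XOR 101011 = 001011
  pos 7: 101101 XOR 101011 = 000110
  pos 10: 110000 XOR 101011 = 011011
  pos 11: 110110 XOR 101011 = 011101
  pos 12: 111010 XOR 101011 = 010001
Remainder (last 5 bits) = 10001. This is the CRC / FCS.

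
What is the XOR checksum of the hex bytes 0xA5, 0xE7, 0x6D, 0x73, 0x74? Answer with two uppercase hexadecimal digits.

28

XOR the bytes together:
  start with 0xA5
  0xA5 ⊕ 0xE7 = 0x42
  0x42 ⊕ 0x6D = 0x2F
  0x2F ⊕ 0x73 = 0x5C
  0x5C ⊕ 0x74 = 0x28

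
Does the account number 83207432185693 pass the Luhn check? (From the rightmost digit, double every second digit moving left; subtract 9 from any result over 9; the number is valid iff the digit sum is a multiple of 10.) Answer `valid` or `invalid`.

valid

From the right, keep odd positions and double even positions (subtract 9 from any doubled value over 9):
  doubled (positions 2,4,...): 9 1 2 6 5 4 7 → sum 34
  kept (positions 1,3,...): 3 6 8 2 4 0 3 → sum 26
Total = 60.
60 mod 10 = 0, so the number is valid.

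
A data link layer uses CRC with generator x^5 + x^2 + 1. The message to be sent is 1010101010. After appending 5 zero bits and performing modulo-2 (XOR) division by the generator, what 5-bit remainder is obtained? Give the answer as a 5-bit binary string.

00101

Append 5 zeros: 101010101000000. Divide by 100101 (XOR where the leading bit is 1):
  pos 0: 101010 XOR 100101 = 001111
  pos 2: 111110 XOR 100101 = 011011
  pos 3: 110111 XOR 100101 = 010010
  pos 4: 100100 XOR 100101 = 000001
  pos 9: 100000 XOR 100101 = 000101
Remainder (last 5 bits) = 00101. This is the CRC / FCS.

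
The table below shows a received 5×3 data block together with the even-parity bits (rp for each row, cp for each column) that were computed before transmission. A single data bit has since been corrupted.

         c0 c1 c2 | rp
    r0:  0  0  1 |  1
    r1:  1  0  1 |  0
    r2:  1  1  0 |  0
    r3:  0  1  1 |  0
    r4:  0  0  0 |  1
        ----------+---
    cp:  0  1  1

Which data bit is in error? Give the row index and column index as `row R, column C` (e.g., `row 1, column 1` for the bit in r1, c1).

row 4, column 1

Recompute each row's even parity and compare to rp:
  r0: data parity 1, sent rp 1 → ok
  r1: data parity 0, sent rp 0 → ok
  r2: data parity 0, sent rp 0 → ok
  r3: data parity 0, sent rp 0 → ok
  r4: data parity 0, sent rp 1 → mismatch
Recompute each column's even parity and compare to cp:
  c0: data parity 0, sent cp 0 → ok
  c1: data parity 0, sent cp 1 → mismatch
  c2: data parity 1, sent cp 1 → ok
Exactly one row (r4) and one column (c1) fail → the flipped bit is at their intersection.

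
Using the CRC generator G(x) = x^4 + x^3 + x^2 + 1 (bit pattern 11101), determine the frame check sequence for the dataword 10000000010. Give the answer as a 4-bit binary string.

0110

Append 4 zeros: 100000000100000. Divide by 11101 (XOR where the leading bit is 1):
  pos 0: 10000 XOR 11101 = 01101
  pos 1: 11010 XOR 11101 = 00111
  pos 3: 11100 XOR 11101 = 00001
  pos 7: 10100 XOR 11101 = 01001
  pos 8: 10010 XOR 11101 = 01111
  pos 9: 11110 XOR 11101 = 00011
Remainder (last 4 bits) = 0110. This is the CRC / FCS.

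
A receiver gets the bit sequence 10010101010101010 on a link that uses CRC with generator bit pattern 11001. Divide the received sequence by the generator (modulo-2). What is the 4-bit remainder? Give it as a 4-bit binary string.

Modulo-2 division of 10010101010101010 by 11001:
  pos 0: 10010 XOR 11001 = 01011
  pos 1: 10111 XOR 11001 = 01110
  pos 2: 11100 XOR 11001 = 00101
  pos 4: 10110 XOR 11001 = 01111
  pos 5: 11111 XOR 11001 = 00110
  pos 7: 11001 XOR 11001 = 00000
Remainder = 1010 (nonzero — an error is detected).

1010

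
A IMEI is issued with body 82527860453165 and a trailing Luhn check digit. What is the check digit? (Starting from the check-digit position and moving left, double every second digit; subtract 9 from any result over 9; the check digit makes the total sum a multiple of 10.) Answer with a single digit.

Partial digits right→left: 5 6 1 3 5 4 0 6 8 7 2 5 2 8
Double every second digit counting from the check-digit position (so the 1st, 3rd, 5th, ... of the partial from the right).
  doubled (with −9 where >9): 1 2 1 0 7 4 4 → sum 19
  kept as-is: 6 3 4 6 7 5 8 → sum 39
Total = 19 + 39 = 58.
Check digit = (10 − (58 mod 10)) mod 10 = 2.

2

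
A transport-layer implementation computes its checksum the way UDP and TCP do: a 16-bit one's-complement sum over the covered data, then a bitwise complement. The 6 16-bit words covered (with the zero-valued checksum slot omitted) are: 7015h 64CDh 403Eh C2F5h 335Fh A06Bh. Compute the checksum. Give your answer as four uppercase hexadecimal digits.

541E

One's-complement addition (fold any carry out of bit 15 back into bit 0):
  0x7015 + 0x64CD = 0x0D4E2
  0xD4E2 + 0x403E = 0x11520 → wrap carry → 0x1521
  0x1521 + 0xC2F5 = 0x0D816
  0xD816 + 0x335F = 0x10B75 → wrap carry → 0x0B76
  0x0B76 + 0xA06B = 0x0ABE1
One's-complement sum = 0xABE1.
Checksum = ~0xABE1 & 0xFFFF = 0x541E.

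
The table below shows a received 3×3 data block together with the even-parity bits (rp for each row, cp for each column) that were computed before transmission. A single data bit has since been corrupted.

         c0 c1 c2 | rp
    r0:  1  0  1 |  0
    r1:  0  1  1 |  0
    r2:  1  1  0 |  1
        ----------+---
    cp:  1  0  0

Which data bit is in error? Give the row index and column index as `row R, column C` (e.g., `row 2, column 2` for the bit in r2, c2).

row 2, column 0

Recompute each row's even parity and compare to rp:
  r0: data parity 0, sent rp 0 → ok
  r1: data parity 0, sent rp 0 → ok
  r2: data parity 0, sent rp 1 → mismatch
Recompute each column's even parity and compare to cp:
  c0: data parity 0, sent cp 1 → mismatch
  c1: data parity 0, sent cp 0 → ok
  c2: data parity 0, sent cp 0 → ok
Exactly one row (r2) and one column (c0) fail → the flipped bit is at their intersection.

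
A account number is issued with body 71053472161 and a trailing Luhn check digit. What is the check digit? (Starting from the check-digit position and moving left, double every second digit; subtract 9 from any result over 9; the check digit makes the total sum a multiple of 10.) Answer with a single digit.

2

Partial digits right→left: 1 6 1 2 7 4 3 5 0 1 7
Double every second digit counting from the check-digit position (so the 1st, 3rd, 5th, ... of the partial from the right).
  doubled (with −9 where >9): 2 2 5 6 0 5 → sum 20
  kept as-is: 6 2 4 5 1 → sum 18
Total = 20 + 18 = 38.
Check digit = (10 − (38 mod 10)) mod 10 = 2.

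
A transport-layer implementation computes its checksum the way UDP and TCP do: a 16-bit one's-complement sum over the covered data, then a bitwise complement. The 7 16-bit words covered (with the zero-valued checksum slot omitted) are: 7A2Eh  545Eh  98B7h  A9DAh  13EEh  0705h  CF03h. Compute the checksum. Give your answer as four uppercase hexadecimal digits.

One's-complement addition (fold any carry out of bit 15 back into bit 0):
  0x7A2E + 0x545E = 0x0CE8C
  0xCE8C + 0x98B7 = 0x16743 → wrap carry → 0x6744
  0x6744 + 0xA9DA = 0x1111E → wrap carry → 0x111F
  0x111F + 0x13EE = 0x0250D
  0x250D + 0x0705 = 0x02C12
  0x2C12 + 0xCF03 = 0x0FB15
One's-complement sum = 0xFB15.
Checksum = ~0xFB15 & 0xFFFF = 0x04EA.

04EA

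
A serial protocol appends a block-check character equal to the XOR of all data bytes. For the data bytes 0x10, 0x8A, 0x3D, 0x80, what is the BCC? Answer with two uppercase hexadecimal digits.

27

XOR the bytes together:
  start with 0x10
  0x10 ⊕ 0x8A = 0x9A
  0x9A ⊕ 0x3D = 0xA7
  0xA7 ⊕ 0x80 = 0x27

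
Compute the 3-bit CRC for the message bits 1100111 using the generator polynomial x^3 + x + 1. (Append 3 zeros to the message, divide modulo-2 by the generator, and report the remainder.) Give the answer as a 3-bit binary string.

Append 3 zeros: 1100111000. Divide by 1011 (XOR where the leading bit is 1):
  pos 0: 1100 XOR 1011 = 0111
  pos 1: 1111 XOR 1011 = 0100
  pos 2: 1001 XOR 1011 = 0010
  pos 4: 1010 XOR 1011 = 0001
Remainder (last 3 bits) = 100. This is the CRC / FCS.

100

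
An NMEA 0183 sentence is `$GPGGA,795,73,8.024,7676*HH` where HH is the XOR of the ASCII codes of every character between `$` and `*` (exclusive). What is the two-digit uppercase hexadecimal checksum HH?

XOR the ASCII codes of the payload characters:
  'G' = 0x47 → acc = 0x47
  'P' = 0x50 → acc = 0x17
  'G' = 0x47 → acc = 0x50
  'G' = 0x47 → acc = 0x17
  'A' = 0x41 → acc = 0x56
  ',' = 0x2C → acc = 0x7A
  '7' = 0x37 → acc = 0x4D
  '9' = 0x39 → acc = 0x74
  '5' = 0x35 → acc = 0x41
  ',' = 0x2C → acc = 0x6D
  '7' = 0x37 → acc = 0x5A
  '3' = 0x33 → acc = 0x69
  ',' = 0x2C → acc = 0x45
  '8' = 0x38 → acc = 0x7D
  '.' = 0x2E → acc = 0x53
  '0' = 0x30 → acc = 0x63
  '2' = 0x32 → acc = 0x51
  '4' = 0x34 → acc = 0x65
  ',' = 0x2C → acc = 0x49
  '7' = 0x37 → acc = 0x7E
  '6' = 0x36 → acc = 0x48
  '7' = 0x37 → acc = 0x7F
  '6' = 0x36 → acc = 0x49
Checksum = 0x49.

49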